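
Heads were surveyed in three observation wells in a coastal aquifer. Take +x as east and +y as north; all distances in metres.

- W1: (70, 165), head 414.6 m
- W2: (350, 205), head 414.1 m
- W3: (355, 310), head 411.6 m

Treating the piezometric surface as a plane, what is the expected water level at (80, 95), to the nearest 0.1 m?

416.3 m

With h = a·x + b·y + c and W1 as origin, the differences give:
  280·a + 40·b = -0.5
  285·a + 145·b = -3.0
Eliminate b (×145 and ×40, subtract): 29200·a = 47.50 → a = ∂h/∂x = +0.001627
Back-substitute: b = ∂h/∂y = -0.02389.
h(80, 95) = 414.6 + (+0.001627)·(10) + (-0.02389)·(-70) = 414.6 +0.016 +1.672 = 416.288 m.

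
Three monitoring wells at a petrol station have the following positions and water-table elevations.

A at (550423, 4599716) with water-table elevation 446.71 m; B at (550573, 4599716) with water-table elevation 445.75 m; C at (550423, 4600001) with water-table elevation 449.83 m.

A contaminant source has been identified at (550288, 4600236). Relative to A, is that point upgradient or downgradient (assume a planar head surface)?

∂h/∂x = (445.75 − 446.71) / (550573 − 550423) = -0.006400
∂h/∂y = (449.83 − 446.71) / (4600001 − 4599716) = +0.01095
Head at (550288, 4600236) = 446.71 + (-0.006400)·(-135) + (+0.01095)·(520) = 453.27 m.
That is higher than the 446.71 m at A, so the point is upgradient.

upgradient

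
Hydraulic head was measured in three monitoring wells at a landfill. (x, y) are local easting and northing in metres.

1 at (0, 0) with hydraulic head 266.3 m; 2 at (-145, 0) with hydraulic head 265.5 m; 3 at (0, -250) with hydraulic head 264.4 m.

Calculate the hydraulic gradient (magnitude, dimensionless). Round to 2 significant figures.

0.0094

∂h/∂x = (265.5 − 266.3) / (-145 − 0) = +0.005517
∂h/∂y = (264.4 − 266.3) / (-250 − 0) = +0.007600
|∇h| = √(0.005517² + 0.007600²) = 0.009391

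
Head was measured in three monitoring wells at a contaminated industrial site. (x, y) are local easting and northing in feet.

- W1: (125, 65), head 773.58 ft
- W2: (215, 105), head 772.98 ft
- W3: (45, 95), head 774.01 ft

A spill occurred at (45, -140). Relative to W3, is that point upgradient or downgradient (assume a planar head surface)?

upgradient

With h = a·x + b·y + c and W1 as origin, the differences give:
  90·a + 40·b = -0.60
  (-80)·a + 30·b = +0.43
Eliminate b (×30 and ×40, subtract): 5900·a = -35.200 → a = ∂h/∂x = -0.005966
Back-substitute: b = ∂h/∂y = -0.001576.
Head at (45, -140) = 773.58 + (-0.005966)·(-80) + (-0.001576)·(-205) = 774.38 ft.
That is higher than the 774.01 ft at W3, so the point is upgradient.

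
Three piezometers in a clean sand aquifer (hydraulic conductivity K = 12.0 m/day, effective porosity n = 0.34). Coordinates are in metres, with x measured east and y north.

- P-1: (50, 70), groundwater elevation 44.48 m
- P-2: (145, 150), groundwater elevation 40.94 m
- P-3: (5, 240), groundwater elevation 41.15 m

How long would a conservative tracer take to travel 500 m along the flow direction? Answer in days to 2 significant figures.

With h = a·x + b·y + c and P-1 as origin, the differences give:
  95·a + 80·b = -3.54
  (-45)·a + 170·b = -3.33
Eliminate b (×170 and ×80, subtract): 19750·a = -335.400 → a = ∂h/∂x = -0.01698
Back-substitute: b = ∂h/∂y = -0.02408.
|∇h| = √(-0.01698² + -0.02408²) = 0.02946
Seepage velocity v = K·i/n = 12.0 × 0.02946 / 0.34 = 1.04 m/day.
t = 500 / 1.04 = 480.8 days.

480 days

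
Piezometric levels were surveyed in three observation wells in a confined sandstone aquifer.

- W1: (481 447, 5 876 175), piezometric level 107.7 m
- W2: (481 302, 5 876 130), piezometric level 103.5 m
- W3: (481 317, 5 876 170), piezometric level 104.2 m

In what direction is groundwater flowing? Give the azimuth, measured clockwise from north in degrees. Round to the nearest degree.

With h = a·x + b·y + c and W1 as origin, the differences give:
  (-145)·a + (-45)·b = -4.2
  (-130)·a + (-5)·b = -3.5
Eliminate b (×(-5) and ×(-45), subtract): -5125·a = -136.50 → a = ∂h/∂x = +0.02663
Back-substitute: b = ∂h/∂y = +0.007512.
Flow direction (−∇h) has components (-0.02663 E, -0.007512 N).
Azimuth = atan2(E, N) = atan2(-0.02663, -0.007512) = 254.2° ≈ 254°.

254°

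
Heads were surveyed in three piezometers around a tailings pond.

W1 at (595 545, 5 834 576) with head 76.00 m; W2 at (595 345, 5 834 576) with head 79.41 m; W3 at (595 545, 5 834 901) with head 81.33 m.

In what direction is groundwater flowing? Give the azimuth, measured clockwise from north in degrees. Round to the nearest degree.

∂h/∂x = (79.41 − 76.00) / (595345 − 595545) = -0.01705
∂h/∂y = (81.33 − 76.00) / (5834901 − 5834576) = +0.01640
Flow direction (−∇h) has components (+0.01705 E, -0.01640 N).
Azimuth = atan2(E, N) = atan2(+0.01705, -0.01640) = 133.9° ≈ 134°.

134°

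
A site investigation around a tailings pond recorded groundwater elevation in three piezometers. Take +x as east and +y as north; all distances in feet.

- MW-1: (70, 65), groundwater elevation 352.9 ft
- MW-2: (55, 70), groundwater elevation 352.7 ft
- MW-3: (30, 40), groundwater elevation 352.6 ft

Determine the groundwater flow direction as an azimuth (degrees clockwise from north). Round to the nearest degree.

298°

Taking MW-1 as reference: MW-2−MW-1 = (-15, 5, -0.2); MW-3−MW-1 = (-40, -25, -0.3).
Determinant of the coordinate differences = (-15)·(-25) − (-40)·5 = 575.
∂h/∂x = [(-0.2)·(-25) − (-0.3)·5] / 575 = +0.01130
∂h/∂y = [(-15)·(-0.3) − (-40)·(-0.2)] / 575 = -0.006087
Flow direction (−∇h) has components (-0.01130 E, +0.006087 N).
Azimuth = atan2(E, N) = atan2(-0.01130, +0.006087) = 298.3° ≈ 298°.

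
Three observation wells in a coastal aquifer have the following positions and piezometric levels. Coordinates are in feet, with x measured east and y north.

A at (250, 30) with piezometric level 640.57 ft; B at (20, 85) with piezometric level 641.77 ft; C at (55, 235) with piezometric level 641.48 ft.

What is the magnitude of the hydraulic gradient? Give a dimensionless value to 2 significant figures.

With h = a·x + b·y + c and A as origin, the differences give:
  (-230)·a + 55·b = +1.20
  (-195)·a + 205·b = +0.91
Eliminate b (×205 and ×55, subtract): -36425·a = 195.950 → a = ∂h/∂x = -0.005380
Back-substitute: b = ∂h/∂y = -0.0006781.
|∇h| = √(-0.005380² + -0.0006781²) = 0.005423

0.0054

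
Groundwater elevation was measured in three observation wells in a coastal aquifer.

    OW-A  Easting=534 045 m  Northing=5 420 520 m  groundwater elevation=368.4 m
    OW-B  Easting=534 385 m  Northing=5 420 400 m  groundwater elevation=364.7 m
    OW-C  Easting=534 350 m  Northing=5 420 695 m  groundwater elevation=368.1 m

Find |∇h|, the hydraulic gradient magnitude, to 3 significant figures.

0.0128

Differences from OW-A: to OW-B (Δx, Δy, Δh) = (340, -120, -3.7); to OW-C = (305, 175, -0.3).
Solve a·Δx + b·Δy = Δh: det = 340·175 − 305·(-120) = 96100.
∂h/∂x = [(-3.7)·175 − (-0.3)·(-120)] / 96100 = -0.007112
∂h/∂y = [340·(-0.3) − 305·(-3.7)] / 96100 = +0.01068
|∇h| = √(-0.007112² + 0.01068²) = 0.01283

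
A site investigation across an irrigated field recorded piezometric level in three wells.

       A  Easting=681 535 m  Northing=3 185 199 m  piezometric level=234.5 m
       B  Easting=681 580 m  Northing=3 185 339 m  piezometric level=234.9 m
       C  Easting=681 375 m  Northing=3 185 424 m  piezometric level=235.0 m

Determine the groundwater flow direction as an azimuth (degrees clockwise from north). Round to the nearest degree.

193°

With h = a·x + b·y + c and A as origin, the differences give:
  45·a + 140·b = +0.4
  (-160)·a + 225·b = +0.5
Eliminate b (×225 and ×140, subtract): 32525·a = 20.00 → a = ∂h/∂x = +0.0006149
Back-substitute: b = ∂h/∂y = +0.002659.
Flow direction (−∇h) has components (-0.0006149 E, -0.002659 N).
Azimuth = atan2(E, N) = atan2(-0.0006149, -0.002659) = 193.0° ≈ 193°.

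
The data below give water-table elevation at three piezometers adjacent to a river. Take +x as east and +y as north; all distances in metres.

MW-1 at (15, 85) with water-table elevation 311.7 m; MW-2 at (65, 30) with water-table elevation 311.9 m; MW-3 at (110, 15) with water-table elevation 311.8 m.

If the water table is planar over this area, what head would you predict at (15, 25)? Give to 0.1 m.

Taking MW-1 as reference: MW-2−MW-1 = (50, -55, +0.2); MW-3−MW-1 = (95, -70, +0.1).
Determinant of the coordinate differences = 50·(-70) − 95·(-55) = 1725.
∂h/∂x = [(+0.2)·(-70) − (+0.1)·(-55)] / 1725 = -0.004928
∂h/∂y = [50·(+0.1) − 95·(+0.2)] / 1725 = -0.008116
h(15, 25) = 311.7 + (-0.004928)·(0) + (-0.008116)·(-60) = 311.7 -0.000 +0.487 = 312.187 m.

312.2 m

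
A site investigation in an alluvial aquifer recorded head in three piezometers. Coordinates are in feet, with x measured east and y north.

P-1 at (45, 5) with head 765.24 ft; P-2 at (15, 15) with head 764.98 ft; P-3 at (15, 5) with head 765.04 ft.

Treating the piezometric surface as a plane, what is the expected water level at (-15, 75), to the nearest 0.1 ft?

Taking P-1 as reference: P-2−P-1 = (-30, 10, -0.26); P-3−P-1 = (-30, 0, -0.20).
Determinant of the coordinate differences = (-30)·0 − (-30)·10 = 300.
∂h/∂x = [(-0.26)·0 − (-0.20)·10] / 300 = +0.006667
∂h/∂y = [(-30)·(-0.20) − (-30)·(-0.26)] / 300 = -0.006000
h(-15, 75) = 765.24 + (+0.006667)·(-60) + (-0.006000)·(70) = 765.24 -0.400 -0.420 = 764.420 ft.

764.4 ft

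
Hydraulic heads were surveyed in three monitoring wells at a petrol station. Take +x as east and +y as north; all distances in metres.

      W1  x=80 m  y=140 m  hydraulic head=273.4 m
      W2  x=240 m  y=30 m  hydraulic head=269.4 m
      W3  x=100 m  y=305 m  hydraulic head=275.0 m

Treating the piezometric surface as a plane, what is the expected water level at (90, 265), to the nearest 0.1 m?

274.7 m

Differences from W1: to W2 (Δx, Δy, Δh) = (160, -110, -4.0); to W3 = (20, 165, +1.6).
Determinant of the coordinate differences = 160·165 − 20·(-110) = 28600.
∂h/∂x = [(-4.0)·165 − (+1.6)·(-110)] / 28600 = -0.01692
∂h/∂y = [160·(+1.6) − 20·(-4.0)] / 28600 = +0.01175
h(90, 265) = 273.4 + (-0.01692)·(10) + (+0.01175)·(125) = 273.4 -0.169 +1.469 = 274.699 m.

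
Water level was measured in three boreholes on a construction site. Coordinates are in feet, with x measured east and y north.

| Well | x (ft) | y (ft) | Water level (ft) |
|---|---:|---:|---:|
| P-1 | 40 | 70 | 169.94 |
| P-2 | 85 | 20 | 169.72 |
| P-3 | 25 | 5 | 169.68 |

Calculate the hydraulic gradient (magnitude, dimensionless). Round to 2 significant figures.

0.0041

Three-point gradient (reference P-1): Δ to P-2 = (45, -50, -0.22), Δ to P-3 = (-15, -65, -0.26).
∂h/∂x = -0.0003537, ∂h/∂y = +0.004082 (det = -3675).
|∇h| = √(-0.0003537² + 0.004082²) = 0.004097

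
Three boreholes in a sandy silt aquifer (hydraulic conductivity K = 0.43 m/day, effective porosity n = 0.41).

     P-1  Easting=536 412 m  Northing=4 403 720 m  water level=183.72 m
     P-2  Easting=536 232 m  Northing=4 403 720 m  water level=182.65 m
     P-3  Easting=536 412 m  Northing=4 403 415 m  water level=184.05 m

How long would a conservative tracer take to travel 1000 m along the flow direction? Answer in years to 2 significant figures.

∂h/∂x = (182.65 − 183.72) / (536232 − 536412) = +0.005944
∂h/∂y = (184.05 − 183.72) / (4403415 − 4403720) = -0.001082
|∇h| = √(0.005944² + -0.001082²) = 0.006042
Seepage velocity v = K·i/n = 0.43 × 0.006042 / 0.41 = 0.006337 m/day.
t = 1000 / 0.006337 = 1.578e+05 days = 432 years.

430 years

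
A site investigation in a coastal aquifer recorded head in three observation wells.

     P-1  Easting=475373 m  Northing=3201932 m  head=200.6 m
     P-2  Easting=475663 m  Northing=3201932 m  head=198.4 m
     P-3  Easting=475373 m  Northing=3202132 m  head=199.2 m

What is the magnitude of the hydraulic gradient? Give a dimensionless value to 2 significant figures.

0.010

∂h/∂x = (198.4 − 200.6) / (475663 − 475373) = -0.007586
∂h/∂y = (199.2 − 200.6) / (3202132 − 3201932) = -0.007000
|∇h| = √(-0.007586² + -0.007000²) = 0.01032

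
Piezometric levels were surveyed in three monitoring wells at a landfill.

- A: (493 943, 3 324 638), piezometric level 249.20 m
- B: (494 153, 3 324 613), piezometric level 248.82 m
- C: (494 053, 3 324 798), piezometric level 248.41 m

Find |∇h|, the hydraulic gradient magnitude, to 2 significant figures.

Taking A as reference: B−A = (210, -25, -0.38); C−A = (110, 160, -0.79).
Determinant of the coordinate differences = 210·160 − 110·(-25) = 36350.
∂h/∂x = [(-0.38)·160 − (-0.79)·(-25)] / 36350 = -0.002216
∂h/∂y = [210·(-0.79) − 110·(-0.38)] / 36350 = -0.003414
|∇h| = √(-0.002216² + -0.003414²) = 0.00407

0.0041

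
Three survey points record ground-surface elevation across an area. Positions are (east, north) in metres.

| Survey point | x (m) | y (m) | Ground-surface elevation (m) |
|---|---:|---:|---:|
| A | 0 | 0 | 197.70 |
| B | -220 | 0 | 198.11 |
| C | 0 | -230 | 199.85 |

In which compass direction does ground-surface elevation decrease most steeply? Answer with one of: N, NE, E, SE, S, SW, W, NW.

∂z/∂x = (198.11 − 197.70) / (-220 − 0) = -0.001864
∂z/∂y = (199.85 − 197.70) / (-230 − 0) = -0.009348
Steepest decrease is along −∇f = (+0.001864 E, +0.009348 N) → north.

N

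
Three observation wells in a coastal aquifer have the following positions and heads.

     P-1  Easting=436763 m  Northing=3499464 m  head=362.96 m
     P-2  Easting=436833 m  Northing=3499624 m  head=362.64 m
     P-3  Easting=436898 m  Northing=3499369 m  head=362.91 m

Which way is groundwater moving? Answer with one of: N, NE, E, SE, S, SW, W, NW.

NE

Taking P-1 as reference: P-2−P-1 = (70, 160, -0.32); P-3−P-1 = (135, -95, -0.05).
Solve a·Δx + b·Δy = Δh: det = 70·(-95) − 135·160 = -28250.
∂h/∂x = [(-0.32)·(-95) − (-0.05)·160] / -28250 = -0.001359
∂h/∂y = [70·(-0.05) − 135·(-0.32)] / -28250 = -0.001405
Flow = −∇h = (+0.001359 east, +0.001405 north), which points northeast.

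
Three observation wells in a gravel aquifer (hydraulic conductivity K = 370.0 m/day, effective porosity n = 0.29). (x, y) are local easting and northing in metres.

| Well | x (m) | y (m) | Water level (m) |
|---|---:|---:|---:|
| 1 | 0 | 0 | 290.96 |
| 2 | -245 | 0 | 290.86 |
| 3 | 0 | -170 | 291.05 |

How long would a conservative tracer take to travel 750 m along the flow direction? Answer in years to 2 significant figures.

2.4 years

∂h/∂x = (290.86 − 290.96) / (-245 − 0) = +0.0004082
∂h/∂y = (291.05 − 290.96) / (-170 − 0) = -0.0005294
|∇h| = √(0.0004082² + -0.0005294²) = 0.0006685
Seepage velocity v = K·i/n = 370.0 × 0.0006685 / 0.29 = 0.8529 m/day.
t = 750 / 0.8529 = 879.4 days = 2.41 years.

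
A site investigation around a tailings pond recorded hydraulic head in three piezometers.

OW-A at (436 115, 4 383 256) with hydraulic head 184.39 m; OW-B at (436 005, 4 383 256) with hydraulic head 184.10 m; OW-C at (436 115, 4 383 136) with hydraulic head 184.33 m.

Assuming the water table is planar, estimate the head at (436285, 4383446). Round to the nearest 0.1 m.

∂h/∂x = (184.10 − 184.39) / (436005 − 436115) = +0.002636
∂h/∂y = (184.33 − 184.39) / (4383136 − 4383256) = +0.0005000
h(436285, 4383446) = 184.39 + (+0.002636)·(170) + (+0.0005000)·(190) = 184.39 +0.448 +0.095 = 184.933 m.

184.9 m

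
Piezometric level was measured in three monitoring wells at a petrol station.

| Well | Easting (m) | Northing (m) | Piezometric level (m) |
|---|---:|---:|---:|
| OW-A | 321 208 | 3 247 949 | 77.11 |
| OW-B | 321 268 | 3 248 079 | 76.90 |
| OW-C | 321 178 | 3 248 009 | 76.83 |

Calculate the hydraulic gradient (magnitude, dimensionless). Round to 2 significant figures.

0.0044

Three-point gradient (reference OW-A): Δ to OW-B = (60, 130, -0.21), Δ to OW-C = (-30, 60, -0.28).
∂h/∂x = +0.003173, ∂h/∂y = -0.003080 (det = 7500).
|∇h| = √(0.003173² + -0.003080²) = 0.004422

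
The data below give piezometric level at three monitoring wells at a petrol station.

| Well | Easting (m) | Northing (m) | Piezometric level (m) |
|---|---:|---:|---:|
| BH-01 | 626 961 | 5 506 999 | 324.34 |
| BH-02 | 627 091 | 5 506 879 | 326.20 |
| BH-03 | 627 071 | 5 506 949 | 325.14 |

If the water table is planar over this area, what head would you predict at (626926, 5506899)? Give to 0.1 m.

Three-point gradient (reference BH-01): Δ to BH-02 = (130, -120, +1.86), Δ to BH-03 = (110, -50, +0.80).
∂h/∂x = +0.0004478, ∂h/∂y = -0.01501 (det = 6700).
h(626926, 5506899) = 324.34 + (+0.0004478)·(-35) + (-0.01501)·(-100) = 324.34 -0.016 +1.501 = 325.826 m.

325.8 m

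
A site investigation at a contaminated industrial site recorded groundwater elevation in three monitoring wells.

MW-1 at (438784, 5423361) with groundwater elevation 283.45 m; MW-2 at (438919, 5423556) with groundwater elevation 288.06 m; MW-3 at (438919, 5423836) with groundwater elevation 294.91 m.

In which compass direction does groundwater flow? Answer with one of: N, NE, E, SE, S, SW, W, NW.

S

Differences from MW-1: to MW-2 (Δx, Δy, Δh) = (135, 195, +4.61); to MW-3 = (135, 475, +11.46).
Solve a·Δx + b·Δy = Δh: det = 135·475 − 135·195 = 37800.
∂h/∂x = [(+4.61)·475 − (+11.46)·195] / 37800 = -0.001189
∂h/∂y = [135·(+11.46) − 135·(+4.61)] / 37800 = +0.02446
Flow = −∇h = (+0.001189 east, -0.02446 north), which points south.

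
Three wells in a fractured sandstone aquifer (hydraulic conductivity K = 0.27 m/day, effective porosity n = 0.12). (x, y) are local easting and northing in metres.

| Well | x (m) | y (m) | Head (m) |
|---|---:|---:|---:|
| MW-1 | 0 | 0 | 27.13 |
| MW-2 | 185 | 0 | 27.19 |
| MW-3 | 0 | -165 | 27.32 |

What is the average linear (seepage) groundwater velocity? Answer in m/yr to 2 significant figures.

∂h/∂x = (27.19 − 27.13) / (185 − 0) = +0.0003243
∂h/∂y = (27.32 − 27.13) / (-165 − 0) = -0.001152
|∇h| = √(0.0003243² + -0.001152²) = 0.001197
Seepage velocity v = K·i/n = 0.27 × 0.001197 / 0.12 = 0.002693 m/day = 0.9836 m/yr.

0.98 m/yr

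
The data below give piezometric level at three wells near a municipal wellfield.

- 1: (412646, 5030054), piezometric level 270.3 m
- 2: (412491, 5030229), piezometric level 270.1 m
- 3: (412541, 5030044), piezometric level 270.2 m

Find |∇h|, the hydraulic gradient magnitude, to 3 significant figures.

0.00102

Taking 1 as reference: 2−1 = (-155, 175, -0.2); 3−1 = (-105, -10, -0.1).
Solve a·Δx + b·Δy = Δh: det = (-155)·(-10) − (-105)·175 = 19925.
∂h/∂x = [(-0.2)·(-10) − (-0.1)·175] / 19925 = +0.0009787
∂h/∂y = [(-155)·(-0.1) − (-105)·(-0.2)] / 19925 = -0.0002760
|∇h| = √(0.0009787² + -0.0002760²) = 0.001017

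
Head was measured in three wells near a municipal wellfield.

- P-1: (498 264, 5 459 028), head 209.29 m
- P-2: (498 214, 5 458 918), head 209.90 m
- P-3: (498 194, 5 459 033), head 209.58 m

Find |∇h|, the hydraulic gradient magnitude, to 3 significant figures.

0.00565

Differences from P-1: to P-2 (Δx, Δy, Δh) = (-50, -110, +0.61); to P-3 = (-70, 5, +0.29).
Solve a·Δx + b·Δy = Δh: det = (-50)·5 − (-70)·(-110) = -7950.
∂h/∂x = [(+0.61)·5 − (+0.29)·(-110)] / -7950 = -0.004396
∂h/∂y = [(-50)·(+0.29) − (-70)·(+0.61)] / -7950 = -0.003547
|∇h| = √(-0.004396² + -0.003547²) = 0.005649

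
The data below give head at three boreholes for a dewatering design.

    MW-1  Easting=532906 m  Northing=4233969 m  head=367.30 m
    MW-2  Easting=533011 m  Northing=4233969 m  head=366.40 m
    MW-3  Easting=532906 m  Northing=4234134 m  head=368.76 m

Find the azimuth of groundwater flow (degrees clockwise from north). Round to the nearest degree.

136°

∂h/∂x = (366.40 − 367.30) / (533011 − 532906) = -0.008571
∂h/∂y = (368.76 − 367.30) / (4234134 − 4233969) = +0.008848
Flow direction (−∇h) has components (+0.008571 E, -0.008848 N).
Azimuth = atan2(E, N) = atan2(+0.008571, -0.008848) = 135.9° ≈ 136°.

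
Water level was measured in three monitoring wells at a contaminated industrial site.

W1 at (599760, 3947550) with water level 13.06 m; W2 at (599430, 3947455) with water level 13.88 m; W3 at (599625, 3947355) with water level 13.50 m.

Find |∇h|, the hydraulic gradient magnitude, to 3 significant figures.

Differences from W1: to W2 (Δx, Δy, Δh) = (-330, -95, +0.82); to W3 = (-135, -195, +0.44).
Solve a·Δx + b·Δy = Δh: det = (-330)·(-195) − (-135)·(-95) = 51525.
∂h/∂x = [(+0.82)·(-195) − (+0.44)·(-95)] / 51525 = -0.002292
∂h/∂y = [(-330)·(+0.44) − (-135)·(+0.82)] / 51525 = -0.0006696
|∇h| = √(-0.002292² + -0.0006696²) = 0.002388

0.00239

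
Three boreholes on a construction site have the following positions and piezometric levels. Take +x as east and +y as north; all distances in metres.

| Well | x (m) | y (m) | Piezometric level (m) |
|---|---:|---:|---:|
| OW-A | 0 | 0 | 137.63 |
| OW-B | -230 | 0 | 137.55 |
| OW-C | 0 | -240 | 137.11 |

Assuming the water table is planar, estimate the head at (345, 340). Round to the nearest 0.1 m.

∂h/∂x = (137.55 − 137.63) / (-230 − 0) = +0.0003478
∂h/∂y = (137.11 − 137.63) / (-240 − 0) = +0.002167
h(345, 340) = 137.63 + (+0.0003478)·(345) + (+0.002167)·(340) = 137.63 +0.120 +0.737 = 138.487 m.

138.5 m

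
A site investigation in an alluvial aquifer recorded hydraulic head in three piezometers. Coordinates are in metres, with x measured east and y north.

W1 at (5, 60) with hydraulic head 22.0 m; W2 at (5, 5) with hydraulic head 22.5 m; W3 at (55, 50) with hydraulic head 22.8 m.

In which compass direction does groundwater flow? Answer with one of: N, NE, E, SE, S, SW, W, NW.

Differences from W1: to W2 (Δx, Δy, Δh) = (0, -55, +0.5); to W3 = (50, -10, +0.8).
Determinant of the coordinate differences = 0·(-10) − 50·(-55) = 2750.
∂h/∂x = [(+0.5)·(-10) − (+0.8)·(-55)] / 2750 = +0.01418
∂h/∂y = [0·(+0.8) − 50·(+0.5)] / 2750 = -0.009091
Flow = −∇h = (-0.01418 east, +0.009091 north), which points northwest.

NW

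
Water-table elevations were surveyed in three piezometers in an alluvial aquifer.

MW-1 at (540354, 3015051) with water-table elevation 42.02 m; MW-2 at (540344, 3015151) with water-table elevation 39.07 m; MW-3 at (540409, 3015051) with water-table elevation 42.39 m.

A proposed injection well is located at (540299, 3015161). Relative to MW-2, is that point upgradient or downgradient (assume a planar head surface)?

Three-point gradient (reference MW-1): Δ to MW-2 = (-10, 100, -2.95), Δ to MW-3 = (55, 0, +0.37).
∂h/∂x = +0.006727, ∂h/∂y = -0.02883 (det = -5500).
Head at (540299, 3015161) = 42.02 + (+0.006727)·(-55) + (-0.02883)·(110) = 38.48 m.
That is lower than the 39.07 m at MW-2, so the point is downgradient.

downgradient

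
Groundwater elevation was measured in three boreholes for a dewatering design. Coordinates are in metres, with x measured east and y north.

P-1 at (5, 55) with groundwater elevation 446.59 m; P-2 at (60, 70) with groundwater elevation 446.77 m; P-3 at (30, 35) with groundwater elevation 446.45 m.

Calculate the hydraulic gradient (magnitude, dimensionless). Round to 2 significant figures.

With h = a·x + b·y + c and P-1 as origin, the differences give:
  55·a + 15·b = +0.18
  25·a + (-20)·b = -0.14
Eliminate b (×(-20) and ×15, subtract): -1475·a = -1.500 → a = ∂h/∂x = +0.001017
Back-substitute: b = ∂h/∂y = +0.008271.
|∇h| = √(0.001017² + 0.008271²) = 0.008333

0.0083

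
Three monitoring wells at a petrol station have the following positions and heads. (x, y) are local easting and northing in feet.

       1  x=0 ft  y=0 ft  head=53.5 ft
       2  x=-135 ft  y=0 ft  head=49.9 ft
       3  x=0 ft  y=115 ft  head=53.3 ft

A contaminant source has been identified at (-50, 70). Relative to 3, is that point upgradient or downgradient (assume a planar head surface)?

∂h/∂x = (49.9 − 53.5) / (-135 − 0) = +0.02667
∂h/∂y = (53.3 − 53.5) / (115 − 0) = -0.001739
Head at (-50, 70) = 53.5 + (+0.02667)·(-50) + (-0.001739)·(70) = 52.04 ft.
That is lower than the 53.3 ft at 3, so the point is downgradient.

downgradient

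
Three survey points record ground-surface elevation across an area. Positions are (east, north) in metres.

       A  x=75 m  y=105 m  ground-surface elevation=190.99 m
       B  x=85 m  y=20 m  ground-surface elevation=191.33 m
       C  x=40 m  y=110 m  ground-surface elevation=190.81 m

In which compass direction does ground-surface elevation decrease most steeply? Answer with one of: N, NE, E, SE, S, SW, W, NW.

NW

Differences from A: to B (Δx, Δy, Δh) = (10, -85, +0.34); to C = (-35, 5, -0.18).
Determinant of the coordinate differences = 10·5 − (-35)·(-85) = -2925.
∂z/∂x = [(+0.34)·5 − (-0.18)·(-85)] / -2925 = +0.004650
∂z/∂y = [10·(-0.18) − (-35)·(+0.34)] / -2925 = -0.003453
Steepest decrease is along −∇f = (-0.004650 E, +0.003453 N) → northwest.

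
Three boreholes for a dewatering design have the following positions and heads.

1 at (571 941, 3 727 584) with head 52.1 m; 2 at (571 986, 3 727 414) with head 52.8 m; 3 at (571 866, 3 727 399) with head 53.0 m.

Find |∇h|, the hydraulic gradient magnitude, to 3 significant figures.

0.00455

Taking 1 as reference: 2−1 = (45, -170, +0.7); 3−1 = (-75, -185, +0.9).
Determinant of the coordinate differences = 45·(-185) − (-75)·(-170) = -21075.
∂h/∂x = [(+0.7)·(-185) − (+0.9)·(-170)] / -21075 = -0.001115
∂h/∂y = [45·(+0.9) − (-75)·(+0.7)] / -21075 = -0.004413
|∇h| = √(-0.001115² + -0.004413²) = 0.004552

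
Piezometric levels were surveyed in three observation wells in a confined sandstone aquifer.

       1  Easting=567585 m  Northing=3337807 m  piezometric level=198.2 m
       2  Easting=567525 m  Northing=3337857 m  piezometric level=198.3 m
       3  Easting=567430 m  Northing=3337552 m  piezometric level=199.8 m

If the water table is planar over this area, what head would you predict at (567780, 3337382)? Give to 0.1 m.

Three-point gradient (reference 1): Δ to 2 = (-60, 50, +0.1), Δ to 3 = (-155, -255, +1.6).
∂h/∂x = -0.004577, ∂h/∂y = -0.003492 (det = 23050).
h(567780, 3337382) = 198.2 + (-0.004577)·(195) + (-0.003492)·(-425) = 198.2 -0.893 +1.484 = 198.792 m.

198.8 m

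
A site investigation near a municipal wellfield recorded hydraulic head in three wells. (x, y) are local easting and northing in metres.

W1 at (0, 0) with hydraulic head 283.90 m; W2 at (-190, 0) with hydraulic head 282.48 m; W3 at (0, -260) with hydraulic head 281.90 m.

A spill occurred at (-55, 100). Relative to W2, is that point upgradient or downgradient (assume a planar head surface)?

∂h/∂x = (282.48 − 283.90) / (-190 − 0) = +0.007474
∂h/∂y = (281.90 − 283.90) / (-260 − 0) = +0.007692
Head at (-55, 100) = 283.90 + (+0.007474)·(-55) + (+0.007692)·(100) = 284.26 m.
That is higher than the 282.48 m at W2, so the point is upgradient.

upgradient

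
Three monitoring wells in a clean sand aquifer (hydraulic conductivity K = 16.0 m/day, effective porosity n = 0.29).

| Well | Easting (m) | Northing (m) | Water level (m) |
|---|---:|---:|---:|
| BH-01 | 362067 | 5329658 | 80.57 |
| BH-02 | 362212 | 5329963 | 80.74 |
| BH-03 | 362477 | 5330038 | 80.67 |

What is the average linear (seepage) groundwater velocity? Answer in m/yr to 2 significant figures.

19 m/yr

Taking BH-01 as reference: BH-02−BH-01 = (145, 305, +0.17); BH-03−BH-01 = (410, 380, +0.10).
Solve a·Δx + b·Δy = Δh: det = 145·380 − 410·305 = -69950.
∂h/∂x = [(+0.17)·380 − (+0.10)·305] / -69950 = -0.0004875
∂h/∂y = [145·(+0.10) − 410·(+0.17)] / -69950 = +0.0007891
|∇h| = √(-0.0004875² + 0.0007891²) = 0.0009275
Seepage velocity v = K·i/n = 16.0 × 0.0009275 / 0.29 = 0.05117 m/day = 18.69 m/yr.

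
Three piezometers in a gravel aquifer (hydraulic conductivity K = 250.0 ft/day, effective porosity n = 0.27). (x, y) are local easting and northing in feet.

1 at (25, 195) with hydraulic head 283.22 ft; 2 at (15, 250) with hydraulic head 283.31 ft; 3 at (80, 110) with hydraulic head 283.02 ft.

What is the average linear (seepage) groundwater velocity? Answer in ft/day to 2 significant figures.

1.9 ft/day

Taking 1 as reference: 2−1 = (-10, 55, +0.09); 3−1 = (55, -85, -0.20).
Solve a·Δx + b·Δy = Δh: det = (-10)·(-85) − 55·55 = -2175.
∂h/∂x = [(+0.09)·(-85) − (-0.20)·55] / -2175 = -0.001540
∂h/∂y = [(-10)·(-0.20) − 55·(+0.09)] / -2175 = +0.001356
|∇h| = √(-0.001540² + 0.001356²) = 0.002052
Seepage velocity v = K·i/n = 250.0 × 0.002052 / 0.27 = 1.9 ft/day.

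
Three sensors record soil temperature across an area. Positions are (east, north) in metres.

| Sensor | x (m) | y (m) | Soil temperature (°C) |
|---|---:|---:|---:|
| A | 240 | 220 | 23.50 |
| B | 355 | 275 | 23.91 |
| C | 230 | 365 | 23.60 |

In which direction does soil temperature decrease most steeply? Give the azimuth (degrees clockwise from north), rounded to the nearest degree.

254°

Differences from A: to B (Δx, Δy, Δh) = (115, 55, +0.41); to C = (-10, 145, +0.10).
Solve a·Δx + b·Δy = ΔT: det = 115·145 − (-10)·55 = 17225.
∂T/∂x = [(+0.41)·145 − (+0.10)·55] / 17225 = +0.003132
∂T/∂y = [115·(+0.10) − (-10)·(+0.41)] / 17225 = +0.0009057
Steepest decrease is along −∇f: components (-0.003132 E, -0.0009057 N).
Azimuth = atan2(-0.003132, -0.0009057) = 253.9° ≈ 254°.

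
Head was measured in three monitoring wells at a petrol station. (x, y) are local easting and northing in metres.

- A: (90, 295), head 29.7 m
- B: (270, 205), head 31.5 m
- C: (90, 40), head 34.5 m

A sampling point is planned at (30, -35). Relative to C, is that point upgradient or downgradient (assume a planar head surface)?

upgradient

With h = a·x + b·y + c and A as origin, the differences give:
  180·a + (-90)·b = +1.8
  0·a + (-255)·b = +4.8
Eliminate b (×(-255) and ×(-90), subtract): -45900·a = -27.00 → a = ∂h/∂x = +0.0005882
Back-substitute: b = ∂h/∂y = -0.01882.
Head at (30, -35) = 29.7 + (+0.0005882)·(-60) + (-0.01882)·(-330) = 35.88 m.
That is higher than the 34.5 m at C, so the point is upgradient.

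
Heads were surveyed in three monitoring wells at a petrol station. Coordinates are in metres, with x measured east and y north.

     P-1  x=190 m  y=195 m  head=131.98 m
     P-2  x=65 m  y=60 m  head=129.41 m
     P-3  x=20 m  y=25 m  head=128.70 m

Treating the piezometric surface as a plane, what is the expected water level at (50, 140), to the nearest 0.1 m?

Three-point gradient (reference P-1): Δ to P-2 = (-125, -135, -2.57), Δ to P-3 = (-170, -170, -3.28).
∂h/∂x = +0.003471, ∂h/∂y = +0.01582 (det = -1700).
h(50, 140) = 131.98 + (+0.003471)·(-140) + (+0.01582)·(-55) = 131.98 -0.486 -0.870 = 130.624 m.

130.6 m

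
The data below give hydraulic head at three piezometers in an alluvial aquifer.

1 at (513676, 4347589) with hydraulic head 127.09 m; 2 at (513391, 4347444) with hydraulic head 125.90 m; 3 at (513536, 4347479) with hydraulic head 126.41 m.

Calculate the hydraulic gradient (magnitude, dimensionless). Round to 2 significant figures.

With h = a·x + b·y + c and 1 as origin, the differences give:
  (-285)·a + (-145)·b = -1.19
  (-140)·a + (-110)·b = -0.68
Eliminate b (×(-110) and ×(-145), subtract): 11050·a = 32.300 → a = ∂h/∂x = +0.002923
Back-substitute: b = ∂h/∂y = +0.002462.
|∇h| = √(0.002923² + 0.002462²) = 0.003822

0.0038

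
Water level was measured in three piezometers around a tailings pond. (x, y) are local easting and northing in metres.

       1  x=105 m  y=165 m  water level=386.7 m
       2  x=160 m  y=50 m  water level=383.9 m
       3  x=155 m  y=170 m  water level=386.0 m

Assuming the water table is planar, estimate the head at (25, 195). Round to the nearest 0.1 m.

388.5 m

Taking 1 as reference: 2−1 = (55, -115, -2.8); 3−1 = (50, 5, -0.7).
Solve a·Δx + b·Δy = Δh: det = 55·5 − 50·(-115) = 6025.
∂h/∂x = [(-2.8)·5 − (-0.7)·(-115)] / 6025 = -0.01568
∂h/∂y = [55·(-0.7) − 50·(-2.8)] / 6025 = +0.01685
h(25, 195) = 386.7 + (-0.01568)·(-80) + (+0.01685)·(30) = 386.7 +1.255 +0.505 = 388.460 m.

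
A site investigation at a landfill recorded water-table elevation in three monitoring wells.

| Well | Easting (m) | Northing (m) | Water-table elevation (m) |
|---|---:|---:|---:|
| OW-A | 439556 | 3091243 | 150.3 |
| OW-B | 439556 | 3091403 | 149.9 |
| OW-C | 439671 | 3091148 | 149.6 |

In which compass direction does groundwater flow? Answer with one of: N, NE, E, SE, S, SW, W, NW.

With h = a·x + b·y + c and OW-A as origin, the differences give:
  0·a + 160·b = -0.4
  115·a + (-95)·b = -0.7
Eliminate b (×(-95) and ×160, subtract): -18400·a = 150.00 → a = ∂h/∂x = -0.008152
Back-substitute: b = ∂h/∂y = -0.002500.
Flow = −∇h = (+0.008152 east, +0.002500 north), which points east.

E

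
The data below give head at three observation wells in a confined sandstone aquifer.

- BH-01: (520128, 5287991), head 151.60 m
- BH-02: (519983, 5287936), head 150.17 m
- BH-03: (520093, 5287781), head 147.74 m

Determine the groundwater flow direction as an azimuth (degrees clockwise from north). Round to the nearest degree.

190°

With h = a·x + b·y + c and BH-01 as origin, the differences give:
  (-145)·a + (-55)·b = -1.43
  (-35)·a + (-210)·b = -3.86
Eliminate b (×(-210) and ×(-55), subtract): 28525·a = 88.000 → a = ∂h/∂x = +0.003085
Back-substitute: b = ∂h/∂y = +0.01787.
Flow direction (−∇h) has components (-0.003085 E, -0.01787 N).
Azimuth = atan2(E, N) = atan2(-0.003085, -0.01787) = 189.8° ≈ 190°.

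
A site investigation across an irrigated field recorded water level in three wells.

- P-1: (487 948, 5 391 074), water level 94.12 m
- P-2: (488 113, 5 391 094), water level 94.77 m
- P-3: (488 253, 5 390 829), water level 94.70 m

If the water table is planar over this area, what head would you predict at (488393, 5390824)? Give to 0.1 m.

95.2 m

With h = a·x + b·y + c and P-1 as origin, the differences give:
  165·a + 20·b = +0.65
  305·a + (-245)·b = +0.58
Eliminate b (×(-245) and ×20, subtract): -46525·a = -170.850 → a = ∂h/∂x = +0.003672
Back-substitute: b = ∂h/∂y = +0.002204.
h(488393, 5390824) = 94.12 + (+0.003672)·(445) + (+0.002204)·(-250) = 94.12 +1.634 -0.551 = 95.203 m.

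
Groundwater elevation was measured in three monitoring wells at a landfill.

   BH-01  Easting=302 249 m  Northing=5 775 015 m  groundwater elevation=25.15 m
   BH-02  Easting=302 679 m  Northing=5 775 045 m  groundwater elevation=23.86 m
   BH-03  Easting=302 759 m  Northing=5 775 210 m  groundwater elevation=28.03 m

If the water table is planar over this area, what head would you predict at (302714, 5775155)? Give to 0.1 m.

26.7 m

Differences from BH-01: to BH-02 (Δx, Δy, Δh) = (430, 30, -1.29); to BH-03 = (510, 195, +2.88).
Solve a·Δx + b·Δy = Δh: det = 430·195 − 510·30 = 68550.
∂h/∂x = [(-1.29)·195 − (+2.88)·30] / 68550 = -0.004930
∂h/∂y = [430·(+2.88) − 510·(-1.29)] / 68550 = +0.02766
h(302714, 5775155) = 25.15 + (-0.004930)·(465) + (+0.02766)·(140) = 25.15 -2.292 +3.873 = 26.730 m.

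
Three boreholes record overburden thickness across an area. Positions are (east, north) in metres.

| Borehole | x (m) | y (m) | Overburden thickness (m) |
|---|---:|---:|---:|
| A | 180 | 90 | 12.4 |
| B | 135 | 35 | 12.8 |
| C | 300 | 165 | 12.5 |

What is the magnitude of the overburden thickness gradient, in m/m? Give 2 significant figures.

Taking A as reference: B−A = (-45, -55, +0.4); C−A = (120, 75, +0.1).
Determinant of the coordinate differences = (-45)·75 − 120·(-55) = 3225.
∂d/∂x = [(+0.4)·75 − (+0.1)·(-55)] / 3225 = +0.01101
∂d/∂y = [(-45)·(+0.1) − 120·(+0.4)] / 3225 = -0.01628
|∇f| = √(0.01101² + -0.01628²) = 0.01965 m/m

0.020 m/m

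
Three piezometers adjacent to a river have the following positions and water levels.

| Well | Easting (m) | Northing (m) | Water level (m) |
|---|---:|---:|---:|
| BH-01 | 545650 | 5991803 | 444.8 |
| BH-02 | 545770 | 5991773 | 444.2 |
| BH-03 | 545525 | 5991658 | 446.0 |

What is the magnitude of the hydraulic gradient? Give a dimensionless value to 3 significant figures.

0.00667

Taking BH-01 as reference: BH-02−BH-01 = (120, -30, -0.6); BH-03−BH-01 = (-125, -145, +1.2).
Determinant of the coordinate differences = 120·(-145) − (-125)·(-30) = -21150.
∂h/∂x = [(-0.6)·(-145) − (+1.2)·(-30)] / -21150 = -0.005816
∂h/∂y = [120·(+1.2) − (-125)·(-0.6)] / -21150 = -0.003262
|∇h| = √(-0.005816² + -0.003262²) = 0.006668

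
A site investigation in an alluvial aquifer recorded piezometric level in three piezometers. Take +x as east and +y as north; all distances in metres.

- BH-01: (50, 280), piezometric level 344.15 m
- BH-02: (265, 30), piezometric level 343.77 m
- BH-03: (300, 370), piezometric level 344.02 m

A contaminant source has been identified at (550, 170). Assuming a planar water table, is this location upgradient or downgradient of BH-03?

Differences from BH-01: to BH-02 (Δx, Δy, Δh) = (215, -250, -0.38); to BH-03 = (250, 90, -0.13).
Solve a·Δx + b·Δy = Δh: det = 215·90 − 250·(-250) = 81850.
∂h/∂x = [(-0.38)·90 − (-0.13)·(-250)] / 81850 = -0.0008149
∂h/∂y = [215·(-0.13) − 250·(-0.38)] / 81850 = +0.0008192
Head at (550, 170) = 344.15 + (-0.0008149)·(500) + (+0.0008192)·(-110) = 343.65 m.
That is lower than the 344.02 m at BH-03, so the point is downgradient.

downgradient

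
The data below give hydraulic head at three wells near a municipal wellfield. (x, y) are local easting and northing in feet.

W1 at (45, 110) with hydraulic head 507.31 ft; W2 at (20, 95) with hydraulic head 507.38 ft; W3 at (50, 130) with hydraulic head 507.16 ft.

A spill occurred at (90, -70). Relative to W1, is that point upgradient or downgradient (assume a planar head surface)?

upgradient

Three-point gradient (reference W1): Δ to W2 = (-25, -15, +0.07), Δ to W3 = (5, 20, -0.15).
∂h/∂x = +0.002000, ∂h/∂y = -0.008000 (det = -425).
Head at (90, -70) = 507.31 + (+0.002000)·(45) + (-0.008000)·(-180) = 508.84 ft.
That is higher than the 507.31 ft at W1, so the point is upgradient.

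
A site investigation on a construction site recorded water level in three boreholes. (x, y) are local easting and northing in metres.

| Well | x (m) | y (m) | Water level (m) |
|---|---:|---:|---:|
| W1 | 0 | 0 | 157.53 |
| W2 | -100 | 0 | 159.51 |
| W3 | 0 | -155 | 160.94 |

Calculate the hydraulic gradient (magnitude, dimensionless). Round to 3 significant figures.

∂h/∂x = (159.51 − 157.53) / (-100 − 0) = -0.01980
∂h/∂y = (160.94 − 157.53) / (-155 − 0) = -0.02200
|∇h| = √(-0.01980² + -0.02200²) = 0.0296

0.0296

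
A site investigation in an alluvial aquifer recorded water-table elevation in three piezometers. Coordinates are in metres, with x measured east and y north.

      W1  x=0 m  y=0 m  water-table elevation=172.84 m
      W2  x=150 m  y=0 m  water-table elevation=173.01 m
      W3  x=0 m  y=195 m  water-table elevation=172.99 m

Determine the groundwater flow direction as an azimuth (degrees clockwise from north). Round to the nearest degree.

∂h/∂x = (173.01 − 172.84) / (150 − 0) = +0.001133
∂h/∂y = (172.99 − 172.84) / (195 − 0) = +0.0007692
Flow direction (−∇h) has components (-0.001133 E, -0.0007692 N).
Azimuth = atan2(E, N) = atan2(-0.001133, -0.0007692) = 235.8° ≈ 236°.

236°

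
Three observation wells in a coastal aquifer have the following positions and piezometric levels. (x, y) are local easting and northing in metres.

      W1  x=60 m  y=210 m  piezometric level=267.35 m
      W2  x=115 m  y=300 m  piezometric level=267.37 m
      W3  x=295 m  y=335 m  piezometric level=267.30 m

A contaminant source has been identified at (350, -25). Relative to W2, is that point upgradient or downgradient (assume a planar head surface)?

With h = a·x + b·y + c and W1 as origin, the differences give:
  55·a + 90·b = +0.02
  235·a + 125·b = -0.05
Eliminate b (×125 and ×90, subtract): -14275·a = 7.000 → a = ∂h/∂x = -0.0004904
Back-substitute: b = ∂h/∂y = +0.0005219.
Head at (350, -25) = 267.35 + (-0.0004904)·(290) + (+0.0005219)·(-235) = 267.09 m.
That is lower than the 267.37 m at W2, so the point is downgradient.

downgradient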